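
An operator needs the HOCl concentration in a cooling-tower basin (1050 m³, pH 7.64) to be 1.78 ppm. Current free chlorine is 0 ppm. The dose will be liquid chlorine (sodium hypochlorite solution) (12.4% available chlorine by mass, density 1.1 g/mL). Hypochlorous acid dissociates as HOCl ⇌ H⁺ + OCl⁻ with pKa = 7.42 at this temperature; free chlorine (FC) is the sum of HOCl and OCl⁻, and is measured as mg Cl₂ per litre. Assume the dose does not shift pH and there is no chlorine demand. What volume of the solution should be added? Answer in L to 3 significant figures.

Volume: 1050 m³ = 1,050,000 L.
[OCl⁻]/[HOCl] = 10^(pH − pKa) = 10^(7.64 − 7.42) = 1.66; fraction as HOCl = 1/(1 + 1.66) = 0.376.
Free chlorine required for 1.78 ppm HOCl: 1.78 / 0.376 = 4.734 ppm.
FC to add: 4.734 − 0 = 4.734 mg/L as Cl₂.
Cl₂ equivalent: 4.734 mg/L × 1,050,000 L = 4971 g.
Product at 12.4% available Cl: 4971 / 0.124 = 40,090 g.
Volume: 40,090 g ÷ 1.1 g/mL = 36,440 mL.

36.4 L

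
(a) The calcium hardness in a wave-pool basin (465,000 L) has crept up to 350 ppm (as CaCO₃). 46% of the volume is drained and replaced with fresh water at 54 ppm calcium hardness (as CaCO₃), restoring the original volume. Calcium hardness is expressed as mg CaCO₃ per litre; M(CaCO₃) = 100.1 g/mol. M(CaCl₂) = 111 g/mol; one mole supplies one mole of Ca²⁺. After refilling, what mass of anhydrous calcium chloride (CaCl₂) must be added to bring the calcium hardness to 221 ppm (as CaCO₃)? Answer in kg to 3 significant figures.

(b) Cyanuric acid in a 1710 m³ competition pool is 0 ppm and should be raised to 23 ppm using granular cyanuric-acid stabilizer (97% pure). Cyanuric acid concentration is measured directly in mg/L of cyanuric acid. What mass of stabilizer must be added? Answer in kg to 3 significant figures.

(a) 3.69 kg; (b) 40.5 kg

(a) After draining 46% and refilling: 350 × 0.54 + 54 × 0.46 = 213.84 ppm.
(a) Deficit to target: 221 − 213.84 = 7.16 mg/L.
(a) As CaCO₃: 7.16 mg/L × 465,000 L = 3329 g; ÷ 100.1 = 33.26 mol Ca²⁺.
(a) Mass: 33.26 × 111 = 3692 g.

(b) Volume: 1710 m³ = 1,710,000 L.
(b) CYA to add: (23 − 0) = 23 mg/L × 1,710,000 L = 39,330 g cyanuric acid.
(b) At 97% purity: 39,330 / 0.97 = 40,550 g product.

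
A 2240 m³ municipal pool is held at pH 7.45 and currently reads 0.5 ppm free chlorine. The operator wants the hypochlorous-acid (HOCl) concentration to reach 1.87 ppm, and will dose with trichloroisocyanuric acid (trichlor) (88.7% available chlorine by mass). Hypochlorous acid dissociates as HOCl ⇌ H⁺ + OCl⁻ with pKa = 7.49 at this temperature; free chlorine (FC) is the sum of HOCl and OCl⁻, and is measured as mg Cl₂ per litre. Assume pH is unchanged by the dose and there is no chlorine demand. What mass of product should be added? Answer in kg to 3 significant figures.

Volume: 2240 m³ = 2,240,000 L.
[OCl⁻]/[HOCl] = 10^(pH − pKa) = 10^(7.45 − 7.49) = 0.912; fraction as HOCl = 1/(1 + 0.912) = 0.523.
Free chlorine required for 1.87 ppm HOCl: 1.87 / 0.523 = 3.575 ppm.
FC to add: 3.575 − 0.5 = 3.075 mg/L as Cl₂.
Cl₂ equivalent: 3.075 mg/L × 2,240,000 L = 6889 g.
Product at 88.7% available Cl: 6889 / 0.887 = 7767 g.

7.77 kg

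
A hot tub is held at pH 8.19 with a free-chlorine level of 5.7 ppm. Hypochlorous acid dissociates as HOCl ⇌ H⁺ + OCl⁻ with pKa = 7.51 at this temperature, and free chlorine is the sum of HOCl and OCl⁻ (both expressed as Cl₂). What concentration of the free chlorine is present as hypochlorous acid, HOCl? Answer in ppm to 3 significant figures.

[OCl⁻]/[HOCl] = 10^(pH − pKa) = 10^(8.19 − 7.51) = 10^0.68 = 4.786.
Fraction as HOCl = 1 / (1 + 4.786) = 0.1728.
HOCl = 0.1728 × 5.7 ppm = 0.9851 ppm.

0.985 ppm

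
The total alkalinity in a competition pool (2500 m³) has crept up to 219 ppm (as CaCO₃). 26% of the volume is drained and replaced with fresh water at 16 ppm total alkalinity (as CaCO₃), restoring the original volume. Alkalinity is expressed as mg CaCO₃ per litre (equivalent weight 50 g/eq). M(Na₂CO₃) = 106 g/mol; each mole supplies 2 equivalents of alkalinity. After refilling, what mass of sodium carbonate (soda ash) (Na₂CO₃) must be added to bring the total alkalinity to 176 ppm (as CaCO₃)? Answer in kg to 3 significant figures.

Volume: 2500 m³ = 2,500,000 L.
After draining 26% and refilling: 219 × 0.74 + 16 × 0.26 = 166.22 ppm.
Deficit to target: 176 − 166.22 = 9.78 mg/L.
As CaCO₃: 9.78 mg/L × 2,500,000 L = 24,450 g; ÷ 50 g/eq ÷ 2 = 244.5 mol Na₂CO₃.
Mass: 244.5 × 106 = 25,920 g.

25.9 kg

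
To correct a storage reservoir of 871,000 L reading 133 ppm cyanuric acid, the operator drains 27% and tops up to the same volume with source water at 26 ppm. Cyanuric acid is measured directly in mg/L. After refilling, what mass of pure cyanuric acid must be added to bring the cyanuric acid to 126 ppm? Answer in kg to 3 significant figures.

19.1 kg

After draining 27% and refilling: 133 × 0.73 + 26 × 0.27 = 104.11 ppm.
Deficit to target: 126 − 104.11 = 21.89 mg/L.
Mass: 21.89 mg/L × 871,000 L = 19,070 g cyanuric acid.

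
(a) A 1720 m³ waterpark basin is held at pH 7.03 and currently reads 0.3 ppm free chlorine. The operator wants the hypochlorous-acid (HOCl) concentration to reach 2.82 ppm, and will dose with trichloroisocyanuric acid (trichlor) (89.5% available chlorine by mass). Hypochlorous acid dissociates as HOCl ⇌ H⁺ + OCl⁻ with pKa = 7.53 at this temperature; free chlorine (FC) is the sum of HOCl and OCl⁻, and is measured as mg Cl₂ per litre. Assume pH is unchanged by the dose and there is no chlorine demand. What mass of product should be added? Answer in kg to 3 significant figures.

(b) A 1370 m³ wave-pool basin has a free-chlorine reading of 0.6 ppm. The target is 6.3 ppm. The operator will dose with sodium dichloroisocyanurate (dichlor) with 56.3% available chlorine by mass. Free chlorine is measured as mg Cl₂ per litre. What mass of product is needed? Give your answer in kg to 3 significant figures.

(a) Volume: 1720 m³ = 1,720,000 L.
(a) [OCl⁻]/[HOCl] = 10^(pH − pKa) = 10^(7.03 − 7.53) = 0.3162; fraction as HOCl = 1/(1 + 0.3162) = 0.7597.
(a) Free chlorine required for 2.82 ppm HOCl: 2.82 / 0.7597 = 3.712 ppm.
(a) FC to add: 3.712 − 0.3 = 3.412 mg/L as Cl₂.
(a) Cl₂ equivalent: 3.412 mg/L × 1,720,000 L = 5868 g.
(a) Product at 89.5% available Cl: 5868 / 0.895 = 6557 g.

(b) Volume: 1370 m³ = 1,370,000 L.
(b) Chlorine deficit: 6.3 − 0.6 = 5.7 ppm = 5.7 mg/L as Cl₂.
(b) Cl₂ equivalent needed: 5.7 mg/L × 1,370,000 L = 7,809,000 mg = 7809 g.
(b) Product at 56.3% available chlorine: 7809 / 0.563 = 13,870 g.

(a) 6.56 kg; (b) 13.9 kg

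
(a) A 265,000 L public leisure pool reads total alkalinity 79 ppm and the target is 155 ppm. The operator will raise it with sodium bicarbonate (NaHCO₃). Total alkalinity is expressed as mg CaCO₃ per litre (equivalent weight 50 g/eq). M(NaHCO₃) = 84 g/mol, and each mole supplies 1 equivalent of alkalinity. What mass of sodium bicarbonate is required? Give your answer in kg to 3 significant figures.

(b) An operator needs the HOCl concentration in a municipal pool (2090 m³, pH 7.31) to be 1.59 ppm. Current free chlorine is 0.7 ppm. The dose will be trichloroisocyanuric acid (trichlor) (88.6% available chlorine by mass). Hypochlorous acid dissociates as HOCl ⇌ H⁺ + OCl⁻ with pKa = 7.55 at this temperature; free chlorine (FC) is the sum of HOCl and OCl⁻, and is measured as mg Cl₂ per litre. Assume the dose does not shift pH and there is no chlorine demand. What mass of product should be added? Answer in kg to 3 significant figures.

(a) Alkalinity to add: (155 − 79) = 76 mg/L as CaCO₃ × 265,000 L = 20,140 g as CaCO₃.
(a) Equivalents: 20,140 g ÷ 50 g/eq = 402.8 eq.
(a) NaHCO₃ supplies 1 eq per mole → 402.8 mol.
(a) Mass: 402.8 mol × 84 g/mol = 33,840 g.

(b) Volume: 2090 m³ = 2,090,000 L.
(b) [OCl⁻]/[HOCl] = 10^(pH − pKa) = 10^(7.31 − 7.55) = 0.5754; fraction as HOCl = 1/(1 + 0.5754) = 0.6347.
(b) Free chlorine required for 1.59 ppm HOCl: 1.59 / 0.6347 = 2.505 ppm.
(b) FC to add: 2.505 − 0.7 = 1.805 mg/L as Cl₂.
(b) Cl₂ equivalent: 1.805 mg/L × 2,090,000 L = 3772 g.
(b) Product at 88.6% available Cl: 3772 / 0.886 = 4258 g.

(a) 33.8 kg; (b) 4.26 kg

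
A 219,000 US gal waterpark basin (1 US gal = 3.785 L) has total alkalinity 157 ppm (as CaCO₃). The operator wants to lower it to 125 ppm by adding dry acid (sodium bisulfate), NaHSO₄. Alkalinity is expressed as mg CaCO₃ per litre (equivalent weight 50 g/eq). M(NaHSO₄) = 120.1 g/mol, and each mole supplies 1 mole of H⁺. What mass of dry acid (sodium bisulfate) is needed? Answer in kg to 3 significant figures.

Volume: 219,000 US gal × 3.785 L/gal = 828,915 L.
Alkalinity to neutralize: (157 − 125) = 32 mg/L as CaCO₃ × 828,915 L = 26,530 g as CaCO₃.
Equivalents of H⁺ required: 26,530 ÷ 50 g/eq = 530.5 eq = 530.5 mol NaHSO₄.
Mass of NaHSO₄: 530.5 × 120.1 = 63,710 g.

63.7 kg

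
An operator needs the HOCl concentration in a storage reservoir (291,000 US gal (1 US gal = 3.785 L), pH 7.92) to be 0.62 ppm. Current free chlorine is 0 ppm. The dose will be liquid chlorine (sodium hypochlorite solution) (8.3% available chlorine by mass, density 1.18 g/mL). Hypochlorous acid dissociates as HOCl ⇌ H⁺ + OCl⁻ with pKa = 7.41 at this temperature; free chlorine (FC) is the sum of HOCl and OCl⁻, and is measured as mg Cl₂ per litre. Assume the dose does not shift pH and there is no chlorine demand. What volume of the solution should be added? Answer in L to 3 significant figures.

29.5 L

Volume: 291,000 US gal × 3.785 L/gal = 1,101,435 L.
[OCl⁻]/[HOCl] = 10^(pH − pKa) = 10^(7.92 − 7.41) = 3.236; fraction as HOCl = 1/(1 + 3.236) = 0.2361.
Free chlorine required for 0.62 ppm HOCl: 0.62 / 0.2361 = 2.626 ppm.
FC to add: 2.626 − 0 = 2.626 mg/L as Cl₂.
Cl₂ equivalent: 2.626 mg/L × 1,101,435 L = 2893 g.
Product at 8.3% available Cl: 2893 / 0.083 = 34,850 g.
Volume: 34,850 g ÷ 1.18 g/mL = 29,540 mL.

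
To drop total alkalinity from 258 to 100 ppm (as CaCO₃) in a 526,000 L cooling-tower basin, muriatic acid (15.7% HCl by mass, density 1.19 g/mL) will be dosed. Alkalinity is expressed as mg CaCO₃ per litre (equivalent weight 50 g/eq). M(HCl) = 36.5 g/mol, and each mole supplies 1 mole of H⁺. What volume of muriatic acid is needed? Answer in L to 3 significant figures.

325 L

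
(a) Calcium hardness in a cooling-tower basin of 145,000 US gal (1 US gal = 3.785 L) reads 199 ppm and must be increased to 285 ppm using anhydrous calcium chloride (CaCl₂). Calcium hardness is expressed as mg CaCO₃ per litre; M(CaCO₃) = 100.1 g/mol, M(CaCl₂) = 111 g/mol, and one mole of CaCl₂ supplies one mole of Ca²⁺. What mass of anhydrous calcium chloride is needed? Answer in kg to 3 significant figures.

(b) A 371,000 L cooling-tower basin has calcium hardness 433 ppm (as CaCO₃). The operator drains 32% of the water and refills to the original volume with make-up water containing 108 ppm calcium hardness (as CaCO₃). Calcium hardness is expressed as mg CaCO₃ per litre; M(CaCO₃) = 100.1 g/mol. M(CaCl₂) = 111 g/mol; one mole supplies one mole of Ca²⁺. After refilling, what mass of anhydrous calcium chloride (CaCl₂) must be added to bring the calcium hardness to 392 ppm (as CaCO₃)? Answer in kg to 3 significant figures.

(a) Volume: 145,000 US gal × 3.785 L/gal = 548,825 L.
(a) Hardness to add: (285 − 199) = 86 mg/L as CaCO₃ × 548,825 L = 47,200 g as CaCO₃.
(a) Moles of Ca²⁺ (1 mol Ca²⁺ ≡ 1 mol CaCO₃): 47,200 / 100.1 g/mol = 471.5 mol.
(a) Mass of CaCl₂: 471.5 × 111 = 52,340 g.

(b) After draining 32% and refilling: 433 × 0.68 + 108 × 0.32 = 329 ppm.
(b) Deficit to target: 392 − 329 = 63 mg/L.
(b) As CaCO₃: 63 mg/L × 371,000 L = 23,370 g; ÷ 100.1 = 233.5 mol Ca²⁺.
(b) Mass: 233.5 × 111 = 25,920 g.

(a) 52.3 kg; (b) 25.9 kg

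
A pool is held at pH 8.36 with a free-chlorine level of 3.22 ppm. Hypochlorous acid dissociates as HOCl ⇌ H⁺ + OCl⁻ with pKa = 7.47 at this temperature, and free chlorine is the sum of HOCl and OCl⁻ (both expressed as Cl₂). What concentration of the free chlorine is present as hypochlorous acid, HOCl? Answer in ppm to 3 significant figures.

0.367 ppm

[OCl⁻]/[HOCl] = 10^(pH − pKa) = 10^(8.36 − 7.47) = 10^0.89 = 7.762.
Fraction as HOCl = 1 / (1 + 7.762) = 0.1141.
HOCl = 0.1141 × 3.22 ppm = 0.3675 ppm.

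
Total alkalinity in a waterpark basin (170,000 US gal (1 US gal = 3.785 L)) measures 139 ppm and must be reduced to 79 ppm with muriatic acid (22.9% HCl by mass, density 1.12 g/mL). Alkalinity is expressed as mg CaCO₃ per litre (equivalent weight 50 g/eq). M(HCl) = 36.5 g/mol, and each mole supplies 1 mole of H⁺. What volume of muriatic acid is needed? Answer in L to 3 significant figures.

110 L

Volume: 170,000 US gal × 3.785 L/gal = 643,450 L.
Alkalinity to neutralize: (139 − 79) = 60 mg/L as CaCO₃ × 643,450 L = 38,610 g as CaCO₃.
Equivalents of H⁺ required: 38,610 ÷ 50 g/eq = 772.1 eq = 772.1 mol HCl.
Mass of HCl: 772.1 × 36.5 = 28,180 g.
Mass of 22.9% solution: 28,180 / 0.229 = 123,100 g.
Volume: 123,100 g ÷ 1.12 g/mL = 109,900 mL.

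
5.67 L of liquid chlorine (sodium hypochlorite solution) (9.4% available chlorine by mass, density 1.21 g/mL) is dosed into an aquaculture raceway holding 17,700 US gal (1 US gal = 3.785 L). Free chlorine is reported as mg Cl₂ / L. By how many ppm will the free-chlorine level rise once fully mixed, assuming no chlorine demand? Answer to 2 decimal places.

Volume: 17,700 US gal × 3.785 L/gal = 66,994 L.
Mass of solution: 5.67 L × 1000 mL/L × 1.21 g/mL = 6861 g.
Available chlorine delivered: 6861 g × 0.094 = 644.9 g as Cl₂.
Concentration rise: 644.9 g / 66,994 L = 9.626 mg/L = 9.63 ppm.

9.63 ppm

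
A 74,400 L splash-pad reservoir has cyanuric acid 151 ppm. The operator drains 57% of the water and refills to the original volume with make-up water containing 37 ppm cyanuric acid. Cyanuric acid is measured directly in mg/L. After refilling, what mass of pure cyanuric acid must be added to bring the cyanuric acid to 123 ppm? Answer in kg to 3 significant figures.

After draining 57% and refilling: 151 × 0.43 + 37 × 0.57 = 86.02 ppm.
Deficit to target: 123 − 86.02 = 36.98 mg/L.
Mass: 36.98 mg/L × 74,400 L = 2751 g cyanuric acid.

2.75 kg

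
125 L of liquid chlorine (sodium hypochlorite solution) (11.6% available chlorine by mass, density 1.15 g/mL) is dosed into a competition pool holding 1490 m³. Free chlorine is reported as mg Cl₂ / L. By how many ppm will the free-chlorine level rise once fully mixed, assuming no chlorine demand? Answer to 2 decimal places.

11.19 ppm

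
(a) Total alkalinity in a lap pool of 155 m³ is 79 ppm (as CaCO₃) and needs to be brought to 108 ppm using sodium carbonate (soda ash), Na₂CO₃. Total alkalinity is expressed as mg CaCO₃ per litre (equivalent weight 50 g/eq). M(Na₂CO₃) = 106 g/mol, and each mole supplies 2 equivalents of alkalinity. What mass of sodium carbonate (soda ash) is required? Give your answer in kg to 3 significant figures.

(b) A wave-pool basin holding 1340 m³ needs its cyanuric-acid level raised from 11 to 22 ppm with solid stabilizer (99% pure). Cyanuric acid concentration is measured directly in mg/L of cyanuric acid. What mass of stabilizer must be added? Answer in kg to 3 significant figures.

(a) Volume: 155 m³ = 155,000 L.
(a) Alkalinity to add: (108 − 79) = 29 mg/L as CaCO₃ × 155,000 L = 4495 g as CaCO₃.
(a) Equivalents: 4495 g ÷ 50 g/eq = 89.9 eq.
(a) Each mole of Na₂CO₃ supplies 2 eq, so 89.9 / 2 = 44.95 mol.
(a) Mass: 44.95 mol × 106 g/mol = 4765 g.

(b) Volume: 1340 m³ = 1,340,000 L.
(b) CYA to add: (22 − 11) = 11 mg/L × 1,340,000 L = 14,740 g cyanuric acid.
(b) At 99% purity: 14,740 / 0.99 = 14,890 g product.

(a) 4.76 kg; (b) 14.9 kg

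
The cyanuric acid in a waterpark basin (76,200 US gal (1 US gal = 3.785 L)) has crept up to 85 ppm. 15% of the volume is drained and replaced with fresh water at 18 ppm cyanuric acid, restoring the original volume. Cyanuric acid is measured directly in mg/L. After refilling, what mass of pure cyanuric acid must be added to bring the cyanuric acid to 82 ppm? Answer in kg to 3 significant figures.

Volume: 76,200 US gal × 3.785 L/gal = 288,417 L.
After draining 15% and refilling: 85 × 0.85 + 18 × 0.15 = 74.95 ppm.
Deficit to target: 82 − 74.95 = 7.05 mg/L.
Mass: 7.05 mg/L × 288,417 L = 2033 g cyanuric acid.

2.03 kg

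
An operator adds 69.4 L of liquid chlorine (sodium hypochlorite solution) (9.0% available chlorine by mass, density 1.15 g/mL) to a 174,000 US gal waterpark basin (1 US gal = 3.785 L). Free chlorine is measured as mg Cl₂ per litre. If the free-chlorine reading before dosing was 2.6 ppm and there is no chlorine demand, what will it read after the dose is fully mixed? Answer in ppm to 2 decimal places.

13.51 ppm

Volume: 174,000 US gal × 3.785 L/gal = 658,590 L.
Mass of solution: 69.4 L × 1000 mL/L × 1.15 g/mL = 79,810 g.
Available chlorine delivered: 79,810 g × 0.09 = 7183 g as Cl₂.
Concentration rise: 7183 g / 658,590 L = 10.91 mg/L = 10.91 ppm.
Final FC: 2.6 + 10.91 = 13.51 ppm.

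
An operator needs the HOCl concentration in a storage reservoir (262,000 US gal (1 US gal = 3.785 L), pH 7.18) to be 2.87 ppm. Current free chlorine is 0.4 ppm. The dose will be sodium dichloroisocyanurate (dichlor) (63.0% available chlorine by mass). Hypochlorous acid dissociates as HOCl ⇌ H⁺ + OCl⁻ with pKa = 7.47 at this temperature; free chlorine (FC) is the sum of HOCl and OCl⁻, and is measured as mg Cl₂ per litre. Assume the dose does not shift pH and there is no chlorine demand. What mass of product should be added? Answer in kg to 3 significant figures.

Volume: 262,000 US gal × 3.785 L/gal = 991,670 L.
[OCl⁻]/[HOCl] = 10^(pH − pKa) = 10^(7.18 − 7.47) = 0.5129; fraction as HOCl = 1/(1 + 0.5129) = 0.661.
Free chlorine required for 2.87 ppm HOCl: 2.87 / 0.661 = 4.342 ppm.
FC to add: 4.342 − 0.4 = 3.942 mg/L as Cl₂.
Cl₂ equivalent: 3.942 mg/L × 991,670 L = 3909 g.
Product at 63.0% available Cl: 3909 / 0.63 = 6205 g.

6.20 kg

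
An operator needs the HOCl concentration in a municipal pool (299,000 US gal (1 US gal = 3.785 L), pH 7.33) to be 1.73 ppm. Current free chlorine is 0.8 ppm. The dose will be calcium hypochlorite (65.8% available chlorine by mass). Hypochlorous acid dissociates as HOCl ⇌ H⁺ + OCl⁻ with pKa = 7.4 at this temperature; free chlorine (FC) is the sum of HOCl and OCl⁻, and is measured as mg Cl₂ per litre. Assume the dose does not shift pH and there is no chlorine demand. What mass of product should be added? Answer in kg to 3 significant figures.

Volume: 299,000 US gal × 3.785 L/gal = 1,131,715 L.
[OCl⁻]/[HOCl] = 10^(pH − pKa) = 10^(7.33 − 7.4) = 0.8511; fraction as HOCl = 1/(1 + 0.8511) = 0.5402.
Free chlorine required for 1.73 ppm HOCl: 1.73 / 0.5402 = 3.202 ppm.
FC to add: 3.202 − 0.8 = 2.402 mg/L as Cl₂.
Cl₂ equivalent: 2.402 mg/L × 1,131,715 L = 2719 g.
Product at 65.8% available Cl: 2719 / 0.658 = 4132 g.

4.13 kg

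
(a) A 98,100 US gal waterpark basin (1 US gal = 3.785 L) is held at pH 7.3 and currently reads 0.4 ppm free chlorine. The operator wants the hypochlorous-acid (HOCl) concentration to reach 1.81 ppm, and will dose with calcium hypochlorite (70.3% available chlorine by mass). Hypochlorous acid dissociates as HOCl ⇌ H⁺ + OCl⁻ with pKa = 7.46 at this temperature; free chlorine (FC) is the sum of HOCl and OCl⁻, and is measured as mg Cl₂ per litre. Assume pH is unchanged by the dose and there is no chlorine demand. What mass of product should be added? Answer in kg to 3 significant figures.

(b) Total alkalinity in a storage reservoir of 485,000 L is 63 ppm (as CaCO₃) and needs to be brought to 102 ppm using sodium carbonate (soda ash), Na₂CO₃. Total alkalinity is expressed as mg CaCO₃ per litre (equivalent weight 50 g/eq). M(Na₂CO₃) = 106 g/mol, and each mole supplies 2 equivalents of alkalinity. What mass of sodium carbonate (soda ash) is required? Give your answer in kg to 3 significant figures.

(a) 1.41 kg; (b) 20.0 kg

(a) Volume: 98,100 US gal × 3.785 L/gal = 371,308 L.
(a) [OCl⁻]/[HOCl] = 10^(pH − pKa) = 10^(7.3 − 7.46) = 0.6918; fraction as HOCl = 1/(1 + 0.6918) = 0.5911.
(a) Free chlorine required for 1.81 ppm HOCl: 1.81 / 0.5911 = 3.062 ppm.
(a) FC to add: 3.062 − 0.4 = 2.662 mg/L as Cl₂.
(a) Cl₂ equivalent: 2.662 mg/L × 371,308 L = 988.5 g.
(a) Product at 70.3% available Cl: 988.5 / 0.703 = 1406 g.

(b) Alkalinity to add: (102 − 63) = 39 mg/L as CaCO₃ × 485,000 L = 18,920 g as CaCO₃.
(b) Equivalents: 18,920 g ÷ 50 g/eq = 378.3 eq.
(b) Each mole of Na₂CO₃ supplies 2 eq, so 378.3 / 2 = 189.2 mol.
(b) Mass: 189.2 mol × 106 g/mol = 20,050 g.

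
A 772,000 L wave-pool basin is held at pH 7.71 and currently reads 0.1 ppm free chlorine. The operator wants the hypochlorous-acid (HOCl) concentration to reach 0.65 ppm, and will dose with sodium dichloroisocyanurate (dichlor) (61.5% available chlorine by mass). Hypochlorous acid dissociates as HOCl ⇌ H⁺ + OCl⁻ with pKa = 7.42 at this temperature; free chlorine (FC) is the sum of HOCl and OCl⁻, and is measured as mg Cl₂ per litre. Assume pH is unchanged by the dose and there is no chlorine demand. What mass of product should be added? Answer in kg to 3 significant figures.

[OCl⁻]/[HOCl] = 10^(pH − pKa) = 10^(7.71 − 7.42) = 1.95; fraction as HOCl = 1/(1 + 1.95) = 0.339.
Free chlorine required for 0.65 ppm HOCl: 0.65 / 0.339 = 1.917 ppm.
FC to add: 1.917 − 0.1 = 1.817 mg/L as Cl₂.
Cl₂ equivalent: 1.817 mg/L × 772,000 L = 1403 g.
Product at 61.5% available Cl: 1403 / 0.615 = 2281 g.

2.28 kg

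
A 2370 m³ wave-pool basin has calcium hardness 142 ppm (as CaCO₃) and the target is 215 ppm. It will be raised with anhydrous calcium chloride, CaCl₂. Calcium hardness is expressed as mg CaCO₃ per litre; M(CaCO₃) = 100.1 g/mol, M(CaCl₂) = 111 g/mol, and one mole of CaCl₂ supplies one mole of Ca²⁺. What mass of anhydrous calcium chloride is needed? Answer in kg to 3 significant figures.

192 kg

Volume: 2370 m³ = 2,370,000 L.
Hardness to add: (215 − 142) = 73 mg/L as CaCO₃ × 2,370,000 L = 173,000 g as CaCO₃.
Moles of Ca²⁺ (1 mol Ca²⁺ ≡ 1 mol CaCO₃): 173,000 / 100.1 g/mol = 1728 mol.
Mass of CaCl₂: 1728 × 111 = 191,800 g.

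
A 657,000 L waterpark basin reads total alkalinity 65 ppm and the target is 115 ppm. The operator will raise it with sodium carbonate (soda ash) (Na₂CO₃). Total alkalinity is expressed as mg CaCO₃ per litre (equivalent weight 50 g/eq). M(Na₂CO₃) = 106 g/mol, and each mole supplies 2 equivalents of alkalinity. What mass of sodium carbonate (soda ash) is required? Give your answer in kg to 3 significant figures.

Alkalinity to add: (115 − 65) = 50 mg/L as CaCO₃ × 657,000 L = 32,850 g as CaCO₃.
Equivalents: 32,850 g ÷ 50 g/eq = 657 eq.
Each mole of Na₂CO₃ supplies 2 eq, so 657 / 2 = 328.5 mol.
Mass: 328.5 mol × 106 g/mol = 34,820 g.

34.8 kg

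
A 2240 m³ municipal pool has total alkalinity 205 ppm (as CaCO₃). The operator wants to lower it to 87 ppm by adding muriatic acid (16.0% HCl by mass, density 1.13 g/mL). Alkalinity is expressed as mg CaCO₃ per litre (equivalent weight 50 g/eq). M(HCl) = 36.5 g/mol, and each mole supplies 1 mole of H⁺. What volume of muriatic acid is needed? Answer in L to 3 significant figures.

1,070 L

Volume: 2240 m³ = 2,240,000 L.
Alkalinity to neutralize: (205 − 87) = 118 mg/L as CaCO₃ × 2,240,000 L = 264,300 g as CaCO₃.
Equivalents of H⁺ required: 264,300 ÷ 50 g/eq = 5286 eq = 5286 mol HCl.
Mass of HCl: 5286 × 36.5 = 193,000 g.
Mass of 16.0% solution: 193,000 / 0.16 = 1,206,000 g.
Volume: 1,206,000 g ÷ 1.13 g/mL = 1,067,000 mL.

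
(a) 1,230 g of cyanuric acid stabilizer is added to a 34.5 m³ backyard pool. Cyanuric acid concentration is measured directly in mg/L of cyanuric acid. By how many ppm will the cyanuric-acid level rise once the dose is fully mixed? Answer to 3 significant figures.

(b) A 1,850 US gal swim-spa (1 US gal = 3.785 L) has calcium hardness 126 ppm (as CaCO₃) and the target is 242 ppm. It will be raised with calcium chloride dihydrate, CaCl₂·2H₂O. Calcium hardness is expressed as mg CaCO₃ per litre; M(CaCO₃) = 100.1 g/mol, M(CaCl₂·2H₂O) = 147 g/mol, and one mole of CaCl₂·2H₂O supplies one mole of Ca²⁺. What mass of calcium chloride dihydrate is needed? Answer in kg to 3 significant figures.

(a) Volume: 34.5 m³ = 34,500 L.
(a) Rise: 1,230 g / 34,500 L × 1000 = 35.65 mg/L.

(b) Volume: 1,850 US gal × 3.785 L/gal = 7,002 L.
(b) Hardness to add: (242 − 126) = 116 mg/L as CaCO₃ × 7,002 L = 812.3 g as CaCO₃.
(b) Moles of Ca²⁺ (1 mol Ca²⁺ ≡ 1 mol CaCO₃): 812.3 / 100.1 g/mol = 8.114 mol.
(b) Mass of CaCl₂·2H₂O: 8.114 × 147 = 1193 g.

(a) 35.7 ppm; (b) 1.19 kg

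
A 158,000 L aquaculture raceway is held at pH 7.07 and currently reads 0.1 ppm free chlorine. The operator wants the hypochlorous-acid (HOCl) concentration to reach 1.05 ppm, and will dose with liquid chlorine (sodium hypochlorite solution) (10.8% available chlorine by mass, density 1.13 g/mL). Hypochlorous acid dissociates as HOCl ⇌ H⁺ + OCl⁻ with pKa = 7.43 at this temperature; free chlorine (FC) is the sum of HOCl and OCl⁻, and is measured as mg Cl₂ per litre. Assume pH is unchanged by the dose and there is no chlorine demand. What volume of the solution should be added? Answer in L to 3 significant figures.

1.82 L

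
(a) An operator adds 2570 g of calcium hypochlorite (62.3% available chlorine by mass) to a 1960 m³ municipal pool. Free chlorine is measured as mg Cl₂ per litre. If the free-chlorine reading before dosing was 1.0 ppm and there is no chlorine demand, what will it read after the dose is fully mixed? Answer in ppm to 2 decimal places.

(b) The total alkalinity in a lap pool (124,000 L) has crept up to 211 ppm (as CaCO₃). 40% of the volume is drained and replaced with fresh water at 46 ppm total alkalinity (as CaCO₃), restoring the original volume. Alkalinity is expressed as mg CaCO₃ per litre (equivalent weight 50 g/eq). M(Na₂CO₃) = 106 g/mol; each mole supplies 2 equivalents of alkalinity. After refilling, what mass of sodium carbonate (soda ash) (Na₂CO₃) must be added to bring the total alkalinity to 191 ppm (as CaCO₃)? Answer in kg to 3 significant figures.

(a) 1.82 ppm; (b) 6.05 kg

(a) Volume: 1960 m³ = 1,960,000 L.
(a) Available chlorine delivered: 2570 g × 0.623 = 1601 g as Cl₂.
(a) Concentration rise: 1601 g / 1,960,000 L = 0.8169 mg/L = 0.82 ppm.
(a) Final FC: 1.0 + 0.82 = 1.82 ppm.

(b) After draining 40% and refilling: 211 × 0.60 + 46 × 0.40 = 145 ppm.
(b) Deficit to target: 191 − 145 = 46 mg/L.
(b) As CaCO₃: 46 mg/L × 124,000 L = 5704 g; ÷ 50 g/eq ÷ 2 = 57.04 mol Na₂CO₃.
(b) Mass: 57.04 × 106 = 6046 g.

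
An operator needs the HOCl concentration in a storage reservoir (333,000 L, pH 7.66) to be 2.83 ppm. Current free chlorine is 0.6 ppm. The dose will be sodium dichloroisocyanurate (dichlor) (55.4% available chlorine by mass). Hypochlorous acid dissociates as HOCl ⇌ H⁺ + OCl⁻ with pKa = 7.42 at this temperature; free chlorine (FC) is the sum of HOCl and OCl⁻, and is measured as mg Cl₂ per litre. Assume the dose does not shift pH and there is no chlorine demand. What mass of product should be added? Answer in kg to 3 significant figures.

[OCl⁻]/[HOCl] = 10^(pH − pKa) = 10^(7.66 − 7.42) = 1.738; fraction as HOCl = 1/(1 + 1.738) = 0.3653.
Free chlorine required for 2.83 ppm HOCl: 2.83 / 0.3653 = 7.748 ppm.
FC to add: 7.748 − 0.6 = 7.148 mg/L as Cl₂.
Cl₂ equivalent: 7.148 mg/L × 333,000 L = 2380 g.
Product at 55.4% available Cl: 2380 / 0.554 = 4297 g.

4.30 kg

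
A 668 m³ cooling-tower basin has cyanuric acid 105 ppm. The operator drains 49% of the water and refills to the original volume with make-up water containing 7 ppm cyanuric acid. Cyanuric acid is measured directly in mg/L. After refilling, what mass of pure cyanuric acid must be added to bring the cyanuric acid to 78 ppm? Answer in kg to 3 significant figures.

Volume: 668 m³ = 668,000 L.
After draining 49% and refilling: 105 × 0.51 + 7 × 0.49 = 56.98 ppm.
Deficit to target: 78 − 56.98 = 21.02 mg/L.
Mass: 21.02 mg/L × 668,000 L = 14,040 g cyanuric acid.

14.0 kg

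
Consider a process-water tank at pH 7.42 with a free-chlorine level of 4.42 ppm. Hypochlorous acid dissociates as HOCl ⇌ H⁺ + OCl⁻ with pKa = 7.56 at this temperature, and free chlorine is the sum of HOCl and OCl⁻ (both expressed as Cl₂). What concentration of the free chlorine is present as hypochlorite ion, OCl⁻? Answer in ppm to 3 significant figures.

1.86 ppm

[OCl⁻]/[HOCl] = 10^(pH − pKa) = 10^(7.42 − 7.56) = 10^-0.14 = 0.7244.
Fraction as HOCl = 1 / (1 + 0.7244) = 0.5799.
OCl⁻ = (1 − 0.5799) × 4.42 ppm = 1.857 ppm.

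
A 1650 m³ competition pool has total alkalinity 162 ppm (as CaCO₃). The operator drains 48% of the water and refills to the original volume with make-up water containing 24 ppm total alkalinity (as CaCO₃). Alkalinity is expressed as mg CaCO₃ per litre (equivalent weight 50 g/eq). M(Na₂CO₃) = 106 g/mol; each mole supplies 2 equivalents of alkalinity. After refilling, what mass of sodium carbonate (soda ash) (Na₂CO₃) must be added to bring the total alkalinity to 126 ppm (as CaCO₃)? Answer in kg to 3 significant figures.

52.9 kg

Volume: 1650 m³ = 1,650,000 L.
After draining 48% and refilling: 162 × 0.52 + 24 × 0.48 = 95.76 ppm.
Deficit to target: 126 − 95.76 = 30.24 mg/L.
As CaCO₃: 30.24 mg/L × 1,650,000 L = 49,900 g; ÷ 50 g/eq ÷ 2 = 499 mol Na₂CO₃.
Mass: 499 × 106 = 52,890 g.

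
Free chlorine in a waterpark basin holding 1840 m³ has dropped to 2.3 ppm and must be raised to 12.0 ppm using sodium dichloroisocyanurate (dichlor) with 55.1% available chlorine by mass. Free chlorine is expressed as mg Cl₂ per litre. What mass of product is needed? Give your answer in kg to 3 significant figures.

Volume: 1840 m³ = 1,840,000 L.
Chlorine deficit: 12.0 − 2.3 = 9.7 ppm = 9.7 mg/L as Cl₂.
Cl₂ equivalent needed: 9.7 mg/L × 1,840,000 L = 17,850,000 mg = 17,850 g.
Product at 55.1% available chlorine: 17,850 / 0.551 = 32,390 g.

32.4 kg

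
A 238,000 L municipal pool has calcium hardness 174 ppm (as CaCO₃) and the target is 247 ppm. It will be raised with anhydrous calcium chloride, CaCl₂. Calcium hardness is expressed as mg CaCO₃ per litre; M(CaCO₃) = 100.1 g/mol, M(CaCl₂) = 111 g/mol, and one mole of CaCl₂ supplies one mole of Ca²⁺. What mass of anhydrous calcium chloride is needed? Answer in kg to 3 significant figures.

19.3 kg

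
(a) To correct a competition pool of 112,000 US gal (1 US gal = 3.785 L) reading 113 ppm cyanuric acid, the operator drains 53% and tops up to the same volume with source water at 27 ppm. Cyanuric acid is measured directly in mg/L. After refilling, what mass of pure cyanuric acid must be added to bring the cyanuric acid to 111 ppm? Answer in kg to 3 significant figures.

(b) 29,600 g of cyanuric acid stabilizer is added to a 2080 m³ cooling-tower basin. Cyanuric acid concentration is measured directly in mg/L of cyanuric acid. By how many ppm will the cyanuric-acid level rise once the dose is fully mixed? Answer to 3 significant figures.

(a) 18.5 kg; (b) 14.2 ppm

(a) Volume: 112,000 US gal × 3.785 L/gal = 423,920 L.
(a) After draining 53% and refilling: 113 × 0.47 + 27 × 0.53 = 67.42 ppm.
(a) Deficit to target: 111 − 67.42 = 43.58 mg/L.
(a) Mass: 43.58 mg/L × 423,920 L = 18,470 g cyanuric acid.

(b) Volume: 2080 m³ = 2,080,000 L.
(b) Rise: 29,600 g / 2,080,000 L × 1000 = 14.23 mg/L.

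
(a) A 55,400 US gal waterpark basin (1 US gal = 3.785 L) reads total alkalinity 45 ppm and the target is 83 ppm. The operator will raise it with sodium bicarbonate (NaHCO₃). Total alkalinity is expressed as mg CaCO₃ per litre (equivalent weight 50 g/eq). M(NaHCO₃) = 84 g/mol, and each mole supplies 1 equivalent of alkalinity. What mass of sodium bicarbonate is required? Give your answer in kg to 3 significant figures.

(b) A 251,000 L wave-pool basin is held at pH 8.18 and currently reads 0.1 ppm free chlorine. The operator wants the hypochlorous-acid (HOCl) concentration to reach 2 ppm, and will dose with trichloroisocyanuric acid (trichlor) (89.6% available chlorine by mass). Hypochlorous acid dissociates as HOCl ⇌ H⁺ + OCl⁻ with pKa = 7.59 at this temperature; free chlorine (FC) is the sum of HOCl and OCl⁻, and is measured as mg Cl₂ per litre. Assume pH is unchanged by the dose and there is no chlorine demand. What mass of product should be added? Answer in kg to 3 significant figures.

(a) 13.4 kg; (b) 2.71 kg

(a) Volume: 55,400 US gal × 3.785 L/gal = 209,689 L.
(a) Alkalinity to add: (83 − 45) = 38 mg/L as CaCO₃ × 209,689 L = 7968 g as CaCO₃.
(a) Equivalents: 7968 g ÷ 50 g/eq = 159.4 eq.
(a) NaHCO₃ supplies 1 eq per mole → 159.4 mol.
(a) Mass: 159.4 mol × 84 g/mol = 13,390 g.

(b) [OCl⁻]/[HOCl] = 10^(pH − pKa) = 10^(8.18 − 7.59) = 3.89; fraction as HOCl = 1/(1 + 3.89) = 0.2045.
(b) Free chlorine required for 2 ppm HOCl: 2 / 0.2045 = 9.781 ppm.
(b) FC to add: 9.781 − 0.1 = 9.681 mg/L as Cl₂.
(b) Cl₂ equivalent: 9.681 mg/L × 251,000 L = 2430 g.
(b) Product at 89.6% available Cl: 2430 / 0.896 = 2712 g.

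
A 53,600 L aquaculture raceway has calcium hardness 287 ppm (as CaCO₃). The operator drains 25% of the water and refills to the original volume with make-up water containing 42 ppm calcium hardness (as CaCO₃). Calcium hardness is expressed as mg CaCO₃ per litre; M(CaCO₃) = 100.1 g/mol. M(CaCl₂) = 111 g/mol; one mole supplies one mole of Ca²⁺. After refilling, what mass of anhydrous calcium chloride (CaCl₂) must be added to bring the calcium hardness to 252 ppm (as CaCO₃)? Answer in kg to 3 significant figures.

1.56 kg

After draining 25% and refilling: 287 × 0.75 + 42 × 0.25 = 225.75 ppm.
Deficit to target: 252 − 225.75 = 26.25 mg/L.
As CaCO₃: 26.25 mg/L × 53,600 L = 1407 g; ÷ 100.1 = 14.06 mol Ca²⁺.
Mass: 14.06 × 111 = 1560 g.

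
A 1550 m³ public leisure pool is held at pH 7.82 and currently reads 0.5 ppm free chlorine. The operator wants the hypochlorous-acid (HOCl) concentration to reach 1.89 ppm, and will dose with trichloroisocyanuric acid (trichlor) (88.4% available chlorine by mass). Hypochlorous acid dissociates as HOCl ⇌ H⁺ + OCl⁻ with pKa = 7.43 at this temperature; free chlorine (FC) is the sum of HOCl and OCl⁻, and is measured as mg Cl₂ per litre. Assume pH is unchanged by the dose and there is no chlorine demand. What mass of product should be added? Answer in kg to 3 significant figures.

Volume: 1550 m³ = 1,550,000 L.
[OCl⁻]/[HOCl] = 10^(pH − pKa) = 10^(7.82 − 7.43) = 2.455; fraction as HOCl = 1/(1 + 2.455) = 0.2895.
Free chlorine required for 1.89 ppm HOCl: 1.89 / 0.2895 = 6.529 ppm.
FC to add: 6.529 − 0.5 = 6.029 mg/L as Cl₂.
Cl₂ equivalent: 6.029 mg/L × 1,550,000 L = 9346 g.
Product at 88.4% available Cl: 9346 / 0.884 = 10,570 g.

10.6 kg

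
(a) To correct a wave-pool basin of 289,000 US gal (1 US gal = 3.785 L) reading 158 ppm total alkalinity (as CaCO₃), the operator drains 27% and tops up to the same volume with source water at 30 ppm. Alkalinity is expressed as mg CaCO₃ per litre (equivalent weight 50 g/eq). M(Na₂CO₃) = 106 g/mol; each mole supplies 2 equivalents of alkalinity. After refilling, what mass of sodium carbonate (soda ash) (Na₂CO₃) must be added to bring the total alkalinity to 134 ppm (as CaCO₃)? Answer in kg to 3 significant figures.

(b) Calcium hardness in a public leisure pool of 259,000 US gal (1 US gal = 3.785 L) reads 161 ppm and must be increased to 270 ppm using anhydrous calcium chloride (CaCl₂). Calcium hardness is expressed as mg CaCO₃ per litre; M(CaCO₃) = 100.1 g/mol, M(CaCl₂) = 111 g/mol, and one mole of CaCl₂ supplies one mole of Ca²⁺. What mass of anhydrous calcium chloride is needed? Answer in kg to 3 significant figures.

(a) 12.2 kg; (b) 118 kg

(a) Volume: 289,000 US gal × 3.785 L/gal = 1,093,865 L.
(a) After draining 27% and refilling: 158 × 0.73 + 30 × 0.27 = 123.44 ppm.
(a) Deficit to target: 134 − 123.44 = 10.56 mg/L.
(a) As CaCO₃: 10.56 mg/L × 1,093,865 L = 11,550 g; ÷ 50 g/eq ÷ 2 = 115.5 mol Na₂CO₃.
(a) Mass: 115.5 × 106 = 12,240 g.

(b) Volume: 259,000 US gal × 3.785 L/gal = 980,315 L.
(b) Hardness to add: (270 − 161) = 109 mg/L as CaCO₃ × 980,315 L = 106,900 g as CaCO₃.
(b) Moles of Ca²⁺ (1 mol Ca²⁺ ≡ 1 mol CaCO₃): 106,900 / 100.1 g/mol = 1067 mol.
(b) Mass of CaCl₂: 1067 × 111 = 118,500 g.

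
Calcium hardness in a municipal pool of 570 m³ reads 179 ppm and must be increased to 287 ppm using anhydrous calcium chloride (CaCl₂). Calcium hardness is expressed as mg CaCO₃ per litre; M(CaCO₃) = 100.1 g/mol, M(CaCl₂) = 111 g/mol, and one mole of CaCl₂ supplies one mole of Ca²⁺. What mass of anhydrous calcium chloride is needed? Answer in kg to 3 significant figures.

Volume: 570 m³ = 570,000 L.
Hardness to add: (287 − 179) = 108 mg/L as CaCO₃ × 570,000 L = 61,560 g as CaCO₃.
Moles of Ca²⁺ (1 mol Ca²⁺ ≡ 1 mol CaCO₃): 61,560 / 100.1 g/mol = 615 mol.
Mass of CaCl₂: 615 × 111 = 68,260 g.

68.3 kg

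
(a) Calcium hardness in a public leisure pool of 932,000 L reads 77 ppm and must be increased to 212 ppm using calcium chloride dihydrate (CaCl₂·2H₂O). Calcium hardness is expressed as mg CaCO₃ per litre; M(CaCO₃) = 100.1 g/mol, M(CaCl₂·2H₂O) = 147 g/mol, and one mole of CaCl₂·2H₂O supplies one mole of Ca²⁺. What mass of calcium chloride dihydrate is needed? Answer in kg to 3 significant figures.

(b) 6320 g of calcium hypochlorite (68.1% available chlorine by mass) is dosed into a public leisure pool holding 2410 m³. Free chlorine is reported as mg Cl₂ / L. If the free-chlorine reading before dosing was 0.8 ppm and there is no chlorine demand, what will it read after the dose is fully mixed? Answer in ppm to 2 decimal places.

(a) Hardness to add: (212 − 77) = 135 mg/L as CaCO₃ × 932,000 L = 125,800 g as CaCO₃.
(a) Moles of Ca²⁺ (1 mol Ca²⁺ ≡ 1 mol CaCO₃): 125,800 / 100.1 g/mol = 1257 mol.
(a) Mass of CaCl₂·2H₂O: 1257 × 147 = 184,800 g.

(b) Volume: 2410 m³ = 2,410,000 L.
(b) Available chlorine delivered: 6320 g × 0.681 = 4304 g as Cl₂.
(b) Concentration rise: 4304 g / 2,410,000 L = 1.786 mg/L = 1.79 ppm.
(b) Final FC: 0.8 + 1.79 = 2.59 ppm.

(a) 185 kg; (b) 2.59 ppm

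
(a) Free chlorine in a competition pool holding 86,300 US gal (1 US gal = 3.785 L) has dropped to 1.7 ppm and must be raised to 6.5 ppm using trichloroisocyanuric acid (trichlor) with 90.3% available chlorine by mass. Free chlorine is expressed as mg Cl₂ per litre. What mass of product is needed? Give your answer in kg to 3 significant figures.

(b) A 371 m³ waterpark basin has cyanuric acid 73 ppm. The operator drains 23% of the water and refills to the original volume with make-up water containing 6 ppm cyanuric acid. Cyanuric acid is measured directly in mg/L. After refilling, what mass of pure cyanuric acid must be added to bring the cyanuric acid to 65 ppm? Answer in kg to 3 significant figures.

(a) 1.74 kg; (b) 2.75 kg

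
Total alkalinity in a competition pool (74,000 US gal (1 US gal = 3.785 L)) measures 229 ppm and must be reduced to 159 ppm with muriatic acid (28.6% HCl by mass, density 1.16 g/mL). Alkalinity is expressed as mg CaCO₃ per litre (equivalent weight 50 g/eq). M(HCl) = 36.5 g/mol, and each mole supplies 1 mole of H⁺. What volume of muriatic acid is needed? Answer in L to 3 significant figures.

43.1 L

Volume: 74,000 US gal × 3.785 L/gal = 280,090 L.
Alkalinity to neutralize: (229 − 159) = 70 mg/L as CaCO₃ × 280,090 L = 19,610 g as CaCO₃.
Equivalents of H⁺ required: 19,610 ÷ 50 g/eq = 392.1 eq = 392.1 mol HCl.
Mass of HCl: 392.1 × 36.5 = 14,310 g.
Mass of 28.6% solution: 14,310 / 0.286 = 50,040 g.
Volume: 50,040 g ÷ 1.16 g/mL = 43,140 mL.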